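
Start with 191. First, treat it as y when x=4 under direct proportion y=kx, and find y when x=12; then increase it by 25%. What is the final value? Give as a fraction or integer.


Start with 191.
Step 1: Direct prop: k = (191)/4; new y = k*12 = 191*12/4 = 573
Step 2: Increase by 25%: 573 * 125/100 = 2865/4
Final result = 2865/4

2865/4


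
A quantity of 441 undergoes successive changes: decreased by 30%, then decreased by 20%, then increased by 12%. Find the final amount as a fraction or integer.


Start: 441
Step 1: decrease by 30% => multiply by 70/100
  441 * 70/100 = 3087/10
Step 2: decrease by 20% => multiply by 80/100
  3087/10 * 80/100 = 6174/25
Step 3: increase by 12% => multiply by 112/100
  6174/25 * 112/100 = 172872/625
Final value = 172872/625

172872/625


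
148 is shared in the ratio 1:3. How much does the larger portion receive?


Total parts = 1 + 3 = 4
Value per part = 148 / 4 = 37
First share = 1 * 37 = 37
Second share = 3 * 37 = 111
Larger share = 111

111


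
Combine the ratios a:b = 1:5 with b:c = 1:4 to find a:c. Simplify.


Given a:b = 1:5 and b:c = 1:4
Make b consistent. Multiply first ratio by 1: a:b = 1:5
Multiply second ratio by 5: b:c = 5:20
Now b = 5 in both, so a:b:c = 1:5:20
Therefore a:c = 1:20
Simplify by GCD: a:c = 1:20

1:20


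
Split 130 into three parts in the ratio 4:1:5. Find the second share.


Ratio = 4:1:5
Total parts = 4 + 1 + 5 = 10
Value per part = 130 / 10 = 13
First share = 4 * 13 = 52
Middle share = 1 * 13 = 13
Third share = 5 * 13 = 65

13


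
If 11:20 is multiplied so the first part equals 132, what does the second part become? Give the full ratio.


Original ratio: 11:20
First term target: 132
Scale factor = 132 / 11 = 12
Multiply second term: 20 * 12 = 240
Equivalent ratio = 132:240

132:240


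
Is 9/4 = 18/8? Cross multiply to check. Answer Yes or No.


Cross multiply to check 9/4 = 18/8
Left cross product: 9 * 8 = 72
Right cross product: 4 * 18 = 72
72 = 72
Equal, so proportions match => Yes

Yes


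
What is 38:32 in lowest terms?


Find GCD(38, 32)
GCD = 2
Divide both by 2: 38/2 = 19, 32/2 = 16
Simplified ratio = 19:16

19:16


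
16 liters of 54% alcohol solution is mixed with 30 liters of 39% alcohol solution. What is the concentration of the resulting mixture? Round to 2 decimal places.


Solute in mixture 1 = 54% of 16 L = 16*54/100 = 216/25 L
Solute in mixture 2 = 39% of 30 L = 30*39/100 = 117/10 L
Total solute = 216/25 + 117/10 = 1017/50 L
Total volume = 16 + 30 = 46 L
Final concentration = 1017/50/46 * 100 = 44.22%

44.22


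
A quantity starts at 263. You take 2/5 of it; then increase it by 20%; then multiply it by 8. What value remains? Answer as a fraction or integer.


Start with 263.
Step 1: Take 2/5: 263 * 2/5 = 526/5
Step 2: Increase by 20%: 526/5 * 120/100 = 3156/25
Step 3: Multiply by 8: 3156/25 * 8 = 25248/25
Final result = 25248/25

25248/25


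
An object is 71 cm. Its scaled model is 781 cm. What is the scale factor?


Original length = 71 cm
Scaled length = 781 cm
Scale factor = 781 / 71
= 11

11


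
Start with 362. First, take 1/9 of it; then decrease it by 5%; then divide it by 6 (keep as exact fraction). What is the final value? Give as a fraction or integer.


Start with 362.
Step 1: Take 1/9: 362 * 1/9 = 362/9
Step 2: Decrease by 5%: 362/9 * 95/100 = 3439/90
Step 3: Divide by 6: 3439/90 / 6 = 3439/540
Final result = 3439/540

3439/540


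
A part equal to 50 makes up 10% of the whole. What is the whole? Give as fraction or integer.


Given: 50 is 10% of the whole
Set up: 50 = 10/100 * whole
whole = 50 * 100 / 10
whole = 5000 / 10
whole = 500

500


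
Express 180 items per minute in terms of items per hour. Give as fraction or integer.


Converting from per minute to per hour
Rate = 180 items per minute
Multiply by 60: 180 * 60
= 10800 items per hour

10800


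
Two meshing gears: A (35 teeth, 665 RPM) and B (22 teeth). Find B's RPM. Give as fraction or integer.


Gear ratio: teeth_A * RPM_A = teeth_B * RPM_B
35 * 665 = 22 * RPM_B
23275 = 22 * RPM_B
RPM_B = 23275 / 22
RPM_B = 23275/22

23275/22


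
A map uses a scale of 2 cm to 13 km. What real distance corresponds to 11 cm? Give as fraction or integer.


Map scale: 2 cm = 13 km
Measured distance on map = 11 cm
Set up proportion: 11 * 13 / 2
= 143 / 2
= 143/2 km

143/2


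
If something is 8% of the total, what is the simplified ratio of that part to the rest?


Part = 8%, Remainder = 92%
Ratio = 8:92
GCD(8, 92) = 4
Simplify: 2:23 = 2:23

2:23


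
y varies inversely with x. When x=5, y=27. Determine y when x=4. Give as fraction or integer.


Inverse proportion: y = k/x
Find k: k = 5 * 27 = 135
Compute y at x=4: y = 135/4
y = 135/4

135/4


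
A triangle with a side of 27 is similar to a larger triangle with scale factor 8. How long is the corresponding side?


Similar triangles have proportional sides
Scale factor = 8
Smaller side = 27
Corresponding larger side = 27 * 8
= 216

216


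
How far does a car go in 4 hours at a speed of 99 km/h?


Using distance = speed * time
Speed = 99 km/h
Time = 4 hours
Distance = 99 * 4
= 396 km

396


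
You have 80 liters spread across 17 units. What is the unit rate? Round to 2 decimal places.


Total liters = 80
Number of units = 17
Unit rate = 80 / 17
= 4.71 liters per unit

4.71


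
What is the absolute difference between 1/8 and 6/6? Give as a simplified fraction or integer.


Simplify: 1/8 = 1/8 and 6/6 = 1
Find common denominator: LCD = 8
Convert: 1/8 and 8/8
Difference = |1 - 8|/8 = 7/8
Simplified = 7/8

7/8


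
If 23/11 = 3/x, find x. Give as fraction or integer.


Setting up: 23/11 = 3/x
Cross multiply: 23 * x = 11 * 3
23x = 33
x = 33/23
x = 33/23

33/23


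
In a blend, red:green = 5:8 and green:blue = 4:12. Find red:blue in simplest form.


Given a:b = 5:8 and b:c = 4:12
Make b consistent. Multiply first ratio by 4: a:b = 20:32
Multiply second ratio by 8: b:c = 32:96
Now b = 32 in both, so a:b:c = 20:32:96
Therefore a:c = 20:96
Simplify by GCD: a:c = 5:24

5:24


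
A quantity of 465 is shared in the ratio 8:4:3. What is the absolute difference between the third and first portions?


Total parts = 8 + 4 + 3 = 15
Value per part = 465 / 15 = 31
Shares: 8*31=248, 4*31=124, 3*31=93
Third share = 93, first share = 248
Difference = |93 - 248| = 155

155


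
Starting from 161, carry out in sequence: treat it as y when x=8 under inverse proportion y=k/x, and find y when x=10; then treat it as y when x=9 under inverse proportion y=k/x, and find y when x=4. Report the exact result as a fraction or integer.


Start with 161.
Step 1: Inverse prop: k = (161)*8; new y = k/10 = 161*8/10 = 644/5
Step 2: Inverse prop: k = (644/5)*9; new y = k/4 = 644/5*9/4 = 1449/5
Final result = 1449/5

1449/5


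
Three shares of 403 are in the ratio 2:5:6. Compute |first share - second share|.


Total parts = 2 + 5 + 6 = 13
Value per part = 403 / 13 = 31
Shares: 2*31=62, 5*31=155, 6*31=186
First share = 62, second share = 155
Difference = |62 - 155| = 93

93


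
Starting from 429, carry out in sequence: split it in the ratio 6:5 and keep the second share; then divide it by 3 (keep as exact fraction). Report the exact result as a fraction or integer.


Start with 429.
Step 1: Split 6:5, second share = 429 * 5/11 = 195
Step 2: Divide by 3: 195 / 3 = 65
Final result = 65

65


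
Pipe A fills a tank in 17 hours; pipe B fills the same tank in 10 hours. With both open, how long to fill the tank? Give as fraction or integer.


Rate of A = 1/17 job per hour
Rate of B = 1/10 job per hour
Combined rate = 1/17 + 1/10
Find common denominator: (10 + 17)/(17*10) = 27/170
Combined rate = 27/170 job per hour
Time together = 1 / (27/170) = 170/27 hours

170/27


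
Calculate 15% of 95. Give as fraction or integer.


Compute 15% of 95
Convert percentage: 15% = 15/100
Multiply: 95 * 15/100
= 1425/100
= 57/4

57/4


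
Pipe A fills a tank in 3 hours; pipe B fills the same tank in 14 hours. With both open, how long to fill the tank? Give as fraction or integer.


Rate of A = 1/3 job per hour
Rate of B = 1/14 job per hour
Combined rate = 1/3 + 1/14
Find common denominator: (14 + 3)/(3*14) = 17/42
Combined rate = 17/42 job per hour
Time together = 1 / (17/42) = 42/17 hours

42/17


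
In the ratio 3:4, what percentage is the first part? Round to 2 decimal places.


Total parts = 3 + 4 = 7
First part fraction = 3/7
Percentage = (3/7) * 100
= 0.428571 * 100
= 42.86%

42.86


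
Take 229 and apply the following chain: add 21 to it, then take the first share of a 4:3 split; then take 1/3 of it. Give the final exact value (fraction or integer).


Start with 229.
Step 1: Add 21: 229+21=250; split 4:3 first = 250*4/7 = 1000/7
Step 2: Take 1/3: 1000/7 * 1/3 = 1000/21
Final result = 1000/21

1000/21


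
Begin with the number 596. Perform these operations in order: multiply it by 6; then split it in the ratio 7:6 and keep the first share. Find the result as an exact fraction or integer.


Start with 596.
Step 1: Multiply by 6: 596 * 6 = 3576
Step 2: Split 7:6, first share = 3576 * 7/13 = 25032/13
Final result = 25032/13

25032/13


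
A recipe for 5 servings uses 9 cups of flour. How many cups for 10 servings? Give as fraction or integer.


Original: 9 cups for 5 servings
Target servings = 10
Scaling factor = 10/5
New amount = 9 * 10/5
= 90/5
= 18 cups

18


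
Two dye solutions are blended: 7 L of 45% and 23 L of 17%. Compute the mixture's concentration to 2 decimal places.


Solute in mixture 1 = 45% of 7 L = 7*45/100 = 63/20 L
Solute in mixture 2 = 17% of 23 L = 23*17/100 = 391/100 L
Total solute = 63/20 + 391/100 = 353/50 L
Total volume = 7 + 23 = 30 L
Final concentration = 353/50/30 * 100 = 23.53%

23.53


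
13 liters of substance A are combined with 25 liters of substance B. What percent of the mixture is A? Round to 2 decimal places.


Volume of A = 13 L
Volume of B = 25 L
Total volume = 13 + 25 = 38 L
Percentage of A = (13/38) * 100
= 34.21%

34.21


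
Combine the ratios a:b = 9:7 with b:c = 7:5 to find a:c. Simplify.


Given a:b = 9:7 and b:c = 7:5
Make b consistent. Multiply first ratio by 7: a:b = 63:49
Multiply second ratio by 7: b:c = 49:35
Now b = 49 in both, so a:b:c = 63:49:35
Therefore a:c = 63:35
Simplify by GCD: a:c = 9:5

9:5


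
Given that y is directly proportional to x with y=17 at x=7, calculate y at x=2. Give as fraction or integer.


Direct proportion: y = kx
Find k: k = 17/7 = 17/7
Compute y at x=2: y = 17/7 * 2
y = 34/7

34/7


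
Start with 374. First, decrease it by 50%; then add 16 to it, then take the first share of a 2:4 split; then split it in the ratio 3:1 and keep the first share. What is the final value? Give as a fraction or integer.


Start with 374.
Step 1: Decrease by 50%: 374 * 50/100 = 187
Step 2: Add 16: 187+16=203; split 2:4 first = 203*2/6 = 203/3
Step 3: Split 3:1, first share = 203/3 * 3/4 = 203/4
Final result = 203/4

203/4


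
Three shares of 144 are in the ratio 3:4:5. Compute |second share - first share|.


Total parts = 3 + 4 + 5 = 12
Value per part = 144 / 12 = 12
Shares: 3*12=36, 4*12=48, 5*12=60
Second share = 48, first share = 36
Difference = |48 - 36| = 12

12


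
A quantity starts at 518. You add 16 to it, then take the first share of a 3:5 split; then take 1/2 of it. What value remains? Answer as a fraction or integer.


Start with 518.
Step 1: Add 16: 518+16=534; split 3:5 first = 534*3/8 = 801/4
Step 2: Take 1/2: 801/4 * 1/2 = 801/8
Final result = 801/8

801/8


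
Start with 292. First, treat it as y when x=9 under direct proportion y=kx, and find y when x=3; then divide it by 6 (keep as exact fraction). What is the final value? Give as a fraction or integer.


Start with 292.
Step 1: Direct prop: k = (292)/9; new y = k*3 = 292*3/9 = 292/3
Step 2: Divide by 6: 292/3 / 6 = 146/9
Final result = 146/9

146/9


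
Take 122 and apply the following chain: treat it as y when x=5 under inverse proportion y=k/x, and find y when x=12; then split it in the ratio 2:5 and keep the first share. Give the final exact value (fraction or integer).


Start with 122.
Step 1: Inverse prop: k = (122)*5; new y = k/12 = 122*5/12 = 305/6
Step 2: Split 2:5, first share = 305/6 * 2/7 = 305/21
Final result = 305/21

305/21


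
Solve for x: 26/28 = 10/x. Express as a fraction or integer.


Setting up: 26/28 = 10/x
Cross multiply: 26 * x = 28 * 10
26x = 280
x = 280/26
x = 140/13

140/13


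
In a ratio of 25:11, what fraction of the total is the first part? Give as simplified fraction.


Total parts = 25 + 11 = 36
First part fraction = 25/36
Simplify: 25/36 = 25/36

25/36


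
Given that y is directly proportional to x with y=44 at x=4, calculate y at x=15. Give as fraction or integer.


Direct proportion: y = kx
Find k: k = 44/4 = 11
Compute y at x=15: y = 11 * 15
y = 165

165


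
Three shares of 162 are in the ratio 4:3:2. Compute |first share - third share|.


Total parts = 4 + 3 + 2 = 9
Value per part = 162 / 9 = 18
Shares: 4*18=72, 3*18=54, 2*18=36
First share = 72, third share = 36
Difference = |72 - 36| = 36

36


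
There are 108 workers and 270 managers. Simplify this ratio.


Find GCD(108, 270)
GCD = 54
Divide both by 54: 108/54 = 2, 270/54 = 5
Simplified ratio = 2:5

2:5


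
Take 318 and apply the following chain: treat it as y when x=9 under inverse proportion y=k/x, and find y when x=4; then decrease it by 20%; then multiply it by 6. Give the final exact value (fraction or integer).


Start with 318.
Step 1: Inverse prop: k = (318)*9; new y = k/4 = 318*9/4 = 1431/2
Step 2: Decrease by 20%: 1431/2 * 80/100 = 2862/5
Step 3: Multiply by 6: 2862/5 * 6 = 17172/5
Final result = 17172/5

17172/5


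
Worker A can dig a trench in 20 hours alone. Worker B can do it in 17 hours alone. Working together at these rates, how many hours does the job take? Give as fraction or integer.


Rate of A = 1/20 job per hour
Rate of B = 1/17 job per hour
Combined rate = 1/20 + 1/17
Find common denominator: (17 + 20)/(20*17) = 37/340
Combined rate = 37/340 job per hour
Time together = 1 / (37/340) = 340/37 hours

340/37


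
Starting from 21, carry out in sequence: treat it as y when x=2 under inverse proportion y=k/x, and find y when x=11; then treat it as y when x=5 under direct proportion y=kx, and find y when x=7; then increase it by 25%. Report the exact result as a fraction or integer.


Start with 21.
Step 1: Inverse prop: k = (21)*2; new y = k/11 = 21*2/11 = 42/11
Step 2: Direct prop: k = (42/11)/5; new y = k*7 = 42/11*7/5 = 294/55
Step 3: Increase by 25%: 294/55 * 125/100 = 147/22
Final result = 147/22

147/22


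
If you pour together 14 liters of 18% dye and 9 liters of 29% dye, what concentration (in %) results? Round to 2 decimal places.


Solute in mixture 1 = 18% of 14 L = 14*18/100 = 63/25 L
Solute in mixture 2 = 29% of 9 L = 9*29/100 = 261/100 L
Total solute = 63/25 + 261/100 = 513/100 L
Total volume = 14 + 9 = 23 L
Final concentration = 513/100/23 * 100 = 22.30%

22.30


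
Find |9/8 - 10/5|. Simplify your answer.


Simplify: 9/8 = 9/8 and 10/5 = 2
Find common denominator: LCD = 8
Convert: 9/8 and 16/8
Difference = |9 - 16|/8 = 7/8
Simplified = 7/8

7/8


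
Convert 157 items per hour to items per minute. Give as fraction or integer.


Converting from per hour to per minute
Rate = 157 items per hour
Divide by 60: 157/60
= 157/60 items per minute

157/60


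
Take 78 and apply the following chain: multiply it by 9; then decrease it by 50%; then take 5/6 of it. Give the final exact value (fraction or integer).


Start with 78.
Step 1: Multiply by 9: 78 * 9 = 702
Step 2: Decrease by 50%: 702 * 50/100 = 351
Step 3: Take 5/6: 351 * 5/6 = 585/2
Final result = 585/2

585/2


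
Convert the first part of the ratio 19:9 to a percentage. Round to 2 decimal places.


Total parts = 19 + 9 = 28
First part fraction = 19/28
Percentage = (19/28) * 100
= 0.678571 * 100
= 67.86%

67.86


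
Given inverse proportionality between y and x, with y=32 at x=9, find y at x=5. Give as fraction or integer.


Inverse proportion: y = k/x
Find k: k = 9 * 32 = 288
Compute y at x=5: y = 288/5
y = 288/5

288/5


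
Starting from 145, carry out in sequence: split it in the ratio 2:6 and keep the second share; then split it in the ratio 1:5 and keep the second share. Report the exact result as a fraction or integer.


Start with 145.
Step 1: Split 2:6, second share = 145 * 6/8 = 435/4
Step 2: Split 1:5, second share = 435/4 * 5/6 = 725/8
Final result = 725/8

725/8


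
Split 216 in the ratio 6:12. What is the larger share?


Total parts = 6 + 12 = 18
Value per part = 216 / 18 = 12
First share = 6 * 12 = 72
Second share = 12 * 12 = 144
Larger share = 144

144


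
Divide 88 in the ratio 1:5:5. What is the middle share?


Ratio = 1:5:5
Total parts = 1 + 5 + 5 = 11
Value per part = 88 / 11 = 8
First share = 1 * 8 = 8
Middle share = 5 * 8 = 40
Third share = 5 * 8 = 40

40


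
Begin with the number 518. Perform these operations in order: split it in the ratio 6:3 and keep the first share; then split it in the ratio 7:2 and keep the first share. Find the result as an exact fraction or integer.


Start with 518.
Step 1: Split 6:3, first share = 518 * 6/9 = 1036/3
Step 2: Split 7:2, first share = 1036/3 * 7/9 = 7252/27
Final result = 7252/27

7252/27


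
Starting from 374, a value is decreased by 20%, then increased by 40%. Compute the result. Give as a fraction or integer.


Start: 374
Step 1: decrease by 20% => multiply by 80/100
  374 * 80/100 = 1496/5
Step 2: increase by 40% => multiply by 140/100
  1496/5 * 140/100 = 10472/25
Final value = 10472/25

10472/25


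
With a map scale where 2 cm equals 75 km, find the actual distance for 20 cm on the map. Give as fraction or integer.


Map scale: 2 cm = 75 km
Measured distance on map = 20 cm
Set up proportion: 20 * 75 / 2
= 1500 / 2
= 750 km

750


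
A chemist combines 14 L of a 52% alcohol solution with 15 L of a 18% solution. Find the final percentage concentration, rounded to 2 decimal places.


Solute in mixture 1 = 52% of 14 L = 14*52/100 = 182/25 L
Solute in mixture 2 = 18% of 15 L = 15*18/100 = 27/10 L
Total solute = 182/25 + 27/10 = 499/50 L
Total volume = 14 + 15 = 29 L
Final concentration = 499/50/29 * 100 = 34.41%

34.41


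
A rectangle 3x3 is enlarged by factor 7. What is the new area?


Original dimensions: 3 x 3
Enlargement factor = 7
New width = 3 * 7 = 21
New height = 3 * 7 = 21
New area = 21 * 21 = 441

441


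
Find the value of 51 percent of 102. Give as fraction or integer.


Compute 51% of 102
Convert percentage: 51% = 51/100
Multiply: 102 * 51/100
= 5202/100
= 2601/50

2601/50


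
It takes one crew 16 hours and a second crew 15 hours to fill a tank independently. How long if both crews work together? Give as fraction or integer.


Rate of A = 1/16 job per hour
Rate of B = 1/15 job per hour
Combined rate = 1/16 + 1/15
Find common denominator: (15 + 16)/(16*15) = 31/240
Combined rate = 31/240 job per hour
Time together = 1 / (31/240) = 240/31 hours

240/31


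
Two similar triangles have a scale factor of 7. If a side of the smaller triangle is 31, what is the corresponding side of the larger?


Similar triangles have proportional sides
Scale factor = 7
Smaller side = 31
Corresponding larger side = 31 * 7
= 217

217


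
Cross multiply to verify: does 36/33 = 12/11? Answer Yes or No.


Cross multiply to check 36/33 = 12/11
Left cross product: 36 * 11 = 396
Right cross product: 33 * 12 = 396
396 = 396
Equal, so proportions match => Yes

Yes


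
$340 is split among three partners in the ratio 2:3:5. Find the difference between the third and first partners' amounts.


Total parts = 2 + 3 + 5 = 10
Value per part = 340 / 10 = 34
Shares: 2*34=68, 3*34=102, 5*34=170
Third share = 170, first share = 68
Difference = |170 - 68| = 102

102


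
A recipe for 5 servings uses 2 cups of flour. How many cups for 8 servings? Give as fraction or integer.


Original: 2 cups for 5 servings
Target servings = 8
Scaling factor = 8/5
New amount = 2 * 8/5
= 16/5
= 16/5 cups

16/5


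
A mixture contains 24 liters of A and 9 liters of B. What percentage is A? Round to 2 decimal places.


Volume of A = 24 L
Volume of B = 9 L
Total volume = 24 + 9 = 33 L
Percentage of A = (24/33) * 100
= 72.73%

72.73


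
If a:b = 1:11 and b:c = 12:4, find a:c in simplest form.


Given a:b = 1:11 and b:c = 12:4
Make b consistent. Multiply first ratio by 12: a:b = 12:132
Multiply second ratio by 11: b:c = 132:44
Now b = 132 in both, so a:b:c = 12:132:44
Therefore a:c = 12:44
Simplify by GCD: a:c = 3:11

3:11


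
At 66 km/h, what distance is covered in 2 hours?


Using distance = speed * time
Speed = 66 km/h
Time = 2 hours
Distance = 66 * 2
= 132 km

132


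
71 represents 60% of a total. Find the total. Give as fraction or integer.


Given: 71 is 60% of the whole
Set up: 71 = 60/100 * whole
whole = 71 * 100 / 60
whole = 7100 / 60
whole = 355/3

355/3


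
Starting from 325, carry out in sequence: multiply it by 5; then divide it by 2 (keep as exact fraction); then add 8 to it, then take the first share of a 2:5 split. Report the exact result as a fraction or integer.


Start with 325.
Step 1: Multiply by 5: 325 * 5 = 1625
Step 2: Divide by 2: 1625 / 2 = 1625/2
Step 3: Add 8: 1625/2+8=1641/2; split 2:5 first = 1641/2*2/7 = 1641/7
Final result = 1641/7

1641/7


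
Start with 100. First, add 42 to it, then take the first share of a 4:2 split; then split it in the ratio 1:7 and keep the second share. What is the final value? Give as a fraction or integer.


Start with 100.
Step 1: Add 42: 100+42=142; split 4:2 first = 142*4/6 = 284/3
Step 2: Split 1:7, second share = 284/3 * 7/8 = 497/6
Final result = 497/6

497/6


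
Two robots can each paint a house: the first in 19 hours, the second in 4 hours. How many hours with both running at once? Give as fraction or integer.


Rate of A = 1/19 job per hour
Rate of B = 1/4 job per hour
Combined rate = 1/19 + 1/4
Find common denominator: (4 + 19)/(19*4) = 23/76
Combined rate = 23/76 job per hour
Time together = 1 / (23/76) = 76/23 hours

76/23


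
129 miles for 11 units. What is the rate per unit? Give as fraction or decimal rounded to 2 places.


Total miles = 129
Number of units = 11
Unit rate = 129 / 11
= 11.73 miles per unit

11.73


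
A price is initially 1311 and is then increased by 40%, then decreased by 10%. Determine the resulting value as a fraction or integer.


Start: 1311
Step 1: increase by 40% => multiply by 140/100
  1311 * 140/100 = 9177/5
Step 2: decrease by 10% => multiply by 90/100
  9177/5 * 90/100 = 82593/50
Final value = 82593/50

82593/50


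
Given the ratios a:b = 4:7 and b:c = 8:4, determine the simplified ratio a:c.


Given a:b = 4:7 and b:c = 8:4
Make b consistent. Multiply first ratio by 8: a:b = 32:56
Multiply second ratio by 7: b:c = 56:28
Now b = 56 in both, so a:b:c = 32:56:28
Therefore a:c = 32:28
Simplify by GCD: a:c = 8:7

8:7


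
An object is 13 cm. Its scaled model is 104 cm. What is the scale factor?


Original length = 13 cm
Scaled length = 104 cm
Scale factor = 104 / 13
= 8

8


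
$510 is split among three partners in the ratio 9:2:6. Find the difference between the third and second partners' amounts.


Total parts = 9 + 2 + 6 = 17
Value per part = 510 / 17 = 30
Shares: 9*30=270, 2*30=60, 6*30=180
Third share = 180, second share = 60
Difference = |180 - 60| = 120

120


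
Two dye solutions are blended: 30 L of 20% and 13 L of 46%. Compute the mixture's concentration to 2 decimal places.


Solute in mixture 1 = 20% of 30 L = 30*20/100 = 6 L
Solute in mixture 2 = 46% of 13 L = 13*46/100 = 299/50 L
Total solute = 6 + 299/50 = 599/50 L
Total volume = 30 + 13 = 43 L
Final concentration = 599/50/43 * 100 = 27.86%

27.86


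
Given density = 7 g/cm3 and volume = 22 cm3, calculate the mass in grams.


Using mass = density * volume
Density = 7 g/cm3
Volume = 22 cm3
Mass = 7 * 22
= 154 g

154


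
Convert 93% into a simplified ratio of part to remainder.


Part = 93%, Remainder = 7%
Ratio = 93:7
GCD(93, 7) = 1
Simplify: 93:7 = 93:7

93:7


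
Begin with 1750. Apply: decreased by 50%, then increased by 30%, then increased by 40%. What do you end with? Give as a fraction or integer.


Start: 1750
Step 1: decrease by 50% => multiply by 50/100
  1750 * 50/100 = 875
Step 2: increase by 30% => multiply by 130/100
  875 * 130/100 = 2275/2
Step 3: increase by 40% => multiply by 140/100
  2275/2 * 140/100 = 3185/2
Final value = 3185/2

3185/2


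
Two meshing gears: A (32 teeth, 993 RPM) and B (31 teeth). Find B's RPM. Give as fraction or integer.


Gear ratio: teeth_A * RPM_A = teeth_B * RPM_B
32 * 993 = 31 * RPM_B
31776 = 31 * RPM_B
RPM_B = 31776 / 31
RPM_B = 31776/31

31776/31


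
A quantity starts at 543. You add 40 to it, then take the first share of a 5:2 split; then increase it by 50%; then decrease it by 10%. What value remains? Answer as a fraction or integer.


Start with 543.
Step 1: Add 40: 543+40=583; split 5:2 first = 583*5/7 = 2915/7
Step 2: Increase by 50%: 2915/7 * 150/100 = 8745/14
Step 3: Decrease by 10%: 8745/14 * 90/100 = 15741/28
Final result = 15741/28

15741/28


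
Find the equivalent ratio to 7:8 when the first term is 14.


Original ratio: 7:8
First term target: 14
Scale factor = 14 / 7 = 2
Multiply second term: 8 * 2 = 16
Equivalent ratio = 14:16

14:16


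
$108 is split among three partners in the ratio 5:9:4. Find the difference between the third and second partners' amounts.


Total parts = 5 + 9 + 4 = 18
Value per part = 108 / 18 = 6
Shares: 5*6=30, 9*6=54, 4*6=24
Third share = 24, second share = 54
Difference = |24 - 54| = 30

30


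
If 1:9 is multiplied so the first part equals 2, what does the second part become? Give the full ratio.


Original ratio: 1:9
First term target: 2
Scale factor = 2 / 1 = 2
Multiply second term: 9 * 2 = 18
Equivalent ratio = 2:18

2:18


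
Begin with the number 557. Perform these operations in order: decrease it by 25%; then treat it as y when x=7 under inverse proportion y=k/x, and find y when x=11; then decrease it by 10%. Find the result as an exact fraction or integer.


Start with 557.
Step 1: Decrease by 25%: 557 * 75/100 = 1671/4
Step 2: Inverse prop: k = (1671/4)*7; new y = k/11 = 1671/4*7/11 = 11697/44
Step 3: Decrease by 10%: 11697/44 * 90/100 = 105273/440
Final result = 105273/440

105273/440


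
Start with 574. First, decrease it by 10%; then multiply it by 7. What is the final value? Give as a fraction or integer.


Start with 574.
Step 1: Decrease by 10%: 574 * 90/100 = 2583/5
Step 2: Multiply by 7: 2583/5 * 7 = 18081/5
Final result = 18081/5

18081/5


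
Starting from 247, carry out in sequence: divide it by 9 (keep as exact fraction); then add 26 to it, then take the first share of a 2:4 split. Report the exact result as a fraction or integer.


Start with 247.
Step 1: Divide by 9: 247 / 9 = 247/9
Step 2: Add 26: 247/9+26=481/9; split 2:4 first = 481/9*2/6 = 481/27
Final result = 481/27

481/27


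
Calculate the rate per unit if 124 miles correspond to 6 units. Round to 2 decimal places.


Total miles = 124
Number of units = 6
Unit rate = 124 / 6
= 20.67 miles per unit

20.67


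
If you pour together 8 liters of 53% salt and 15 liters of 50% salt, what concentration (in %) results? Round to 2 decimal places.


Solute in mixture 1 = 53% of 8 L = 8*53/100 = 106/25 L
Solute in mixture 2 = 50% of 15 L = 15*50/100 = 15/2 L
Total solute = 106/25 + 15/2 = 587/50 L
Total volume = 8 + 15 = 23 L
Final concentration = 587/50/23 * 100 = 51.04%

51.04


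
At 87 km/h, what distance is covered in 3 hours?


Using distance = speed * time
Speed = 87 km/h
Time = 3 hours
Distance = 87 * 3
= 261 km

261


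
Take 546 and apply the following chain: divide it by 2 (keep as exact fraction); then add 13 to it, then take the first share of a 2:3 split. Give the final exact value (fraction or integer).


Start with 546.
Step 1: Divide by 2: 546 / 2 = 273
Step 2: Add 13: 273+13=286; split 2:3 first = 286*2/5 = 572/5
Final result = 572/5

572/5


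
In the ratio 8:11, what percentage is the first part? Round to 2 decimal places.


Total parts = 8 + 11 = 19
First part fraction = 8/19
Percentage = (8/19) * 100
= 0.421053 * 100
= 42.11%

42.11


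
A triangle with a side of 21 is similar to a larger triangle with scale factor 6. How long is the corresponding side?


Similar triangles have proportional sides
Scale factor = 6
Smaller side = 21
Corresponding larger side = 21 * 6
= 126

126


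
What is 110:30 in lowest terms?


Find GCD(110, 30)
GCD = 10
Divide both by 10: 110/10 = 11, 30/10 = 3
Simplified ratio = 11:3

11:3


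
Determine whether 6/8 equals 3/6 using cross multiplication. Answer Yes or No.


Cross multiply to check 6/8 = 3/6
Left cross product: 6 * 6 = 36
Right cross product: 8 * 3 = 24
36 != 24
Not equal, so proportions differ => No

No


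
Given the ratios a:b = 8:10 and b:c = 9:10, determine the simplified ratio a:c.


Given a:b = 8:10 and b:c = 9:10
Make b consistent. Multiply first ratio by 9: a:b = 72:90
Multiply second ratio by 10: b:c = 90:100
Now b = 90 in both, so a:b:c = 72:90:100
Therefore a:c = 72:100
Simplify by GCD: a:c = 18:25

18:25


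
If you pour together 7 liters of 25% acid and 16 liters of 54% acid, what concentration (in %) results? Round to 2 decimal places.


Solute in mixture 1 = 25% of 7 L = 7*25/100 = 7/4 L
Solute in mixture 2 = 54% of 16 L = 16*54/100 = 216/25 L
Total solute = 7/4 + 216/25 = 1039/100 L
Total volume = 7 + 16 = 23 L
Final concentration = 1039/100/23 * 100 = 45.17%

45.17


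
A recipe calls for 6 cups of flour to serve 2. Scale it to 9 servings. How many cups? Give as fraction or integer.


Original: 6 cups for 2 servings
Target servings = 9
Scaling factor = 9/2
New amount = 6 * 9/2
= 54/2
= 27 cups

27


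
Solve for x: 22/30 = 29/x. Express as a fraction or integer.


Setting up: 22/30 = 29/x
Cross multiply: 22 * x = 30 * 29
22x = 870
x = 870/22
x = 435/11

435/11


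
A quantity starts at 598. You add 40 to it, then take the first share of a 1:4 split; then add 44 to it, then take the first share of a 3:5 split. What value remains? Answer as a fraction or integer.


Start with 598.
Step 1: Add 40: 598+40=638; split 1:4 first = 638*1/5 = 638/5
Step 2: Add 44: 638/5+44=858/5; split 3:5 first = 858/5*3/8 = 1287/20
Final result = 1287/20

1287/20


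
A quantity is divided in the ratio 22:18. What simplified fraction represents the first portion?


Total parts = 22 + 18 = 40
First part fraction = 22/40
Simplify: 22/40 = 11/20

11/20


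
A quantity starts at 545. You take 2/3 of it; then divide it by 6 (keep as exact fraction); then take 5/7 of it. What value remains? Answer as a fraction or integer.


Start with 545.
Step 1: Take 2/3: 545 * 2/3 = 1090/3
Step 2: Divide by 6: 1090/3 / 6 = 545/9
Step 3: Take 5/7: 545/9 * 5/7 = 2725/63
Final result = 2725/63

2725/63


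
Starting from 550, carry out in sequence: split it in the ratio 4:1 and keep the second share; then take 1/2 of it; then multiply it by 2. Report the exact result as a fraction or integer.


Start with 550.
Step 1: Split 4:1, second share = 550 * 1/5 = 110
Step 2: Take 1/2: 110 * 1/2 = 55
Step 3: Multiply by 2: 55 * 2 = 110
Final result = 110

110


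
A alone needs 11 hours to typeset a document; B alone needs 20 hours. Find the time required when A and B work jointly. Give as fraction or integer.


Rate of A = 1/11 job per hour
Rate of B = 1/20 job per hour
Combined rate = 1/11 + 1/20
Find common denominator: (20 + 11)/(11*20) = 31/220
Combined rate = 31/220 job per hour
Time together = 1 / (31/220) = 220/31 hours

220/31


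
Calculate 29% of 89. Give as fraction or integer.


Compute 29% of 89
Convert percentage: 29% = 29/100
Multiply: 89 * 29/100
= 2581/100
= 2581/100

2581/100


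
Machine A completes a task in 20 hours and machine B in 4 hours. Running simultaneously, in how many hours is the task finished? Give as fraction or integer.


Rate of A = 1/20 job per hour
Rate of B = 1/4 job per hour
Combined rate = 1/20 + 1/4
Find common denominator: (4 + 20)/(20*4) = 24/80
Combined rate = 3/10 job per hour
Time together = 1 / (3/10) = 10/3 hours

10/3


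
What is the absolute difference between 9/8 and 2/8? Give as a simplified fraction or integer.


Simplify: 9/8 = 9/8 and 2/8 = 1/4
Find common denominator: LCD = 8
Convert: 9/8 and 2/8
Difference = |9 - 2|/8 = 7/8
Simplified = 7/8

7/8


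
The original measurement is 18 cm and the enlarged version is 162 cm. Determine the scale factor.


Original length = 18 cm
Scaled length = 162 cm
Scale factor = 162 / 18
= 9

9


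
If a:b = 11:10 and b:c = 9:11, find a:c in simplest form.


Given a:b = 11:10 and b:c = 9:11
Make b consistent. Multiply first ratio by 9: a:b = 99:90
Multiply second ratio by 10: b:c = 90:110
Now b = 90 in both, so a:b:c = 99:90:110
Therefore a:c = 99:110
Simplify by GCD: a:c = 9:10

9:10


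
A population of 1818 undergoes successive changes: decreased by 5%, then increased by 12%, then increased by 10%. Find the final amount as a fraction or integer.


Start: 1818
Step 1: decrease by 5% => multiply by 95/100
  1818 * 95/100 = 17271/10
Step 2: increase by 12% => multiply by 112/100
  17271/10 * 112/100 = 241794/125
Step 3: increase by 10% => multiply by 110/100
  241794/125 * 110/100 = 1329867/625
Final value = 1329867/625

1329867/625


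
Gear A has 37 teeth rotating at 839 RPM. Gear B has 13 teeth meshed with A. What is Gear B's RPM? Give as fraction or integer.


Gear ratio: teeth_A * RPM_A = teeth_B * RPM_B
37 * 839 = 13 * RPM_B
31043 = 13 * RPM_B
RPM_B = 31043 / 13
RPM_B = 31043/13

31043/13


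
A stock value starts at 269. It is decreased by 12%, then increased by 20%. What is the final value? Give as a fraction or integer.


Start: 269
Step 1: decrease by 12% => multiply by 88/100
  269 * 88/100 = 5918/25
Step 2: increase by 20% => multiply by 120/100
  5918/25 * 120/100 = 35508/125
Final value = 35508/125

35508/125


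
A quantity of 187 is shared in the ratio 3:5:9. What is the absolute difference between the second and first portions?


Total parts = 3 + 5 + 9 = 17
Value per part = 187 / 17 = 11
Shares: 3*11=33, 5*11=55, 9*11=99
Second share = 55, first share = 33
Difference = |55 - 33| = 22

22


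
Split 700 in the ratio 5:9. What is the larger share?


Total parts = 5 + 9 = 14
Value per part = 700 / 14 = 50
First share = 5 * 50 = 250
Second share = 9 * 50 = 450
Larger share = 450

450


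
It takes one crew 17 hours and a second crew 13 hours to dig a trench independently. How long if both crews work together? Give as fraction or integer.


Rate of A = 1/17 job per hour
Rate of B = 1/13 job per hour
Combined rate = 1/17 + 1/13
Find common denominator: (13 + 17)/(17*13) = 30/221
Combined rate = 30/221 job per hour
Time together = 1 / (30/221) = 221/30 hours

221/30


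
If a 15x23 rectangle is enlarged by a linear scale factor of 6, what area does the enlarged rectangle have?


Original dimensions: 15 x 23
Enlargement factor = 6
New width = 15 * 6 = 90
New height = 23 * 6 = 138
New area = 90 * 138 = 12420

12420


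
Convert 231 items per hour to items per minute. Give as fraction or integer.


Converting from per hour to per minute
Rate = 231 items per hour
Divide by 60: 231/60
= 77/20 items per minute

77/20


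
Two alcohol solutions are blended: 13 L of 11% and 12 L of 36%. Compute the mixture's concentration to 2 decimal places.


Solute in mixture 1 = 11% of 13 L = 13*11/100 = 143/100 L
Solute in mixture 2 = 36% of 12 L = 12*36/100 = 108/25 L
Total solute = 143/100 + 108/25 = 23/4 L
Total volume = 13 + 12 = 25 L
Final concentration = 23/4/25 * 100 = 23.00%

23.00


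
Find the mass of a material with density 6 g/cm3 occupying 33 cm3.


Using mass = density * volume
Density = 6 g/cm3
Volume = 33 cm3
Mass = 6 * 33
= 198 g

198


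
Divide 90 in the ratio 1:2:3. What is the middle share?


Ratio = 1:2:3
Total parts = 1 + 2 + 3 = 6
Value per part = 90 / 6 = 15
First share = 1 * 15 = 15
Middle share = 2 * 15 = 30
Third share = 3 * 15 = 45

30


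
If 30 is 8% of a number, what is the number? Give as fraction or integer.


Given: 30 is 8% of the whole
Set up: 30 = 8/100 * whole
whole = 30 * 100 / 8
whole = 3000 / 8
whole = 375

375


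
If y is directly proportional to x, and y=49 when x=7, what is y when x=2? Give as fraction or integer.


Direct proportion: y = kx
Find k: k = 49/7 = 7
Compute y at x=2: y = 7 * 2
y = 14

14


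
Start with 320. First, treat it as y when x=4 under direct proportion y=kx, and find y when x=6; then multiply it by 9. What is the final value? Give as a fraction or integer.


Start with 320.
Step 1: Direct prop: k = (320)/4; new y = k*6 = 320*6/4 = 480
Step 2: Multiply by 9: 480 * 9 = 4320
Final result = 4320

4320


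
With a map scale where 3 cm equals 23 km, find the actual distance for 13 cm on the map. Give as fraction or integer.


Map scale: 3 cm = 23 km
Measured distance on map = 13 cm
Set up proportion: 13 * 23 / 3
= 299 / 3
= 299/3 km

299/3


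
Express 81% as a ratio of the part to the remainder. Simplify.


Part = 81%, Remainder = 19%
Ratio = 81:19
GCD(81, 19) = 1
Simplify: 81:19 = 81:19

81:19


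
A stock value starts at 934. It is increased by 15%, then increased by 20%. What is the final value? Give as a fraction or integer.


Start: 934
Step 1: increase by 15% => multiply by 115/100
  934 * 115/100 = 10741/10
Step 2: increase by 20% => multiply by 120/100
  10741/10 * 120/100 = 32223/25
Final value = 32223/25

32223/25


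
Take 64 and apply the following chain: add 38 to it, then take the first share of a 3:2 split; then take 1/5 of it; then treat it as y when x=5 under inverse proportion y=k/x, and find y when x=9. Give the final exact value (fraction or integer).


Start with 64.
Step 1: Add 38: 64+38=102; split 3:2 first = 102*3/5 = 306/5
Step 2: Take 1/5: 306/5 * 1/5 = 306/25
Step 3: Inverse prop: k = (306/25)*5; new y = k/9 = 306/25*5/9 = 34/5
Final result = 34/5

34/5


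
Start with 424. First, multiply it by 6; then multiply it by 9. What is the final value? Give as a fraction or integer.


Start with 424.
Step 1: Multiply by 6: 424 * 6 = 2544
Step 2: Multiply by 9: 2544 * 9 = 22896
Final result = 22896

22896


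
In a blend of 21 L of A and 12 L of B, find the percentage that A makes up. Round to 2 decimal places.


Volume of A = 21 L
Volume of B = 12 L
Total volume = 21 + 12 = 33 L
Percentage of A = (21/33) * 100
= 63.64%

63.64


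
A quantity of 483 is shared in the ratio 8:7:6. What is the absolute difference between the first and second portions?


Total parts = 8 + 7 + 6 = 21
Value per part = 483 / 21 = 23
Shares: 8*23=184, 7*23=161, 6*23=138
First share = 184, second share = 161
Difference = |184 - 161| = 23

23


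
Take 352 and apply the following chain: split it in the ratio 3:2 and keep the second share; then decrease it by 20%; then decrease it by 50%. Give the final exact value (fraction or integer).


Start with 352.
Step 1: Split 3:2, second share = 352 * 2/5 = 704/5
Step 2: Decrease by 20%: 704/5 * 80/100 = 2816/25
Step 3: Decrease by 50%: 2816/25 * 50/100 = 1408/25
Final result = 1408/25

1408/25


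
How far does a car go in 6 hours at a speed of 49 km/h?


Using distance = speed * time
Speed = 49 km/h
Time = 6 hours
Distance = 49 * 6
= 294 km

294


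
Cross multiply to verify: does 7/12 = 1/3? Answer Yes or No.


Cross multiply to check 7/12 = 1/3
Left cross product: 7 * 3 = 21
Right cross product: 12 * 1 = 12
21 != 12
Not equal, so proportions differ => No

No
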